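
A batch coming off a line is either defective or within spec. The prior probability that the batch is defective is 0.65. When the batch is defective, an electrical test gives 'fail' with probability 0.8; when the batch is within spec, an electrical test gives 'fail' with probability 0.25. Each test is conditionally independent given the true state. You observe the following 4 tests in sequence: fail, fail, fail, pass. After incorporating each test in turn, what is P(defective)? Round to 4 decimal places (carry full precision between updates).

After 'fail': P(defective) = 0.8·0.6500 / (0.8·0.6500 + 0.25·0.3500) ≈ 0.8560
After 'fail': P(defective) = 0.8·0.8560 / (0.8·0.8560 + 0.25·0.1440) ≈ 0.9500
After 'fail': P(defective) = 0.8·0.9500 / (0.8·0.9500 + 0.25·0.0500) ≈ 0.9838
After 'pass': P(defective) = 0.2·0.9838 / (0.2·0.9838 + 0.75·0.0162) ≈ 0.9420

0.9420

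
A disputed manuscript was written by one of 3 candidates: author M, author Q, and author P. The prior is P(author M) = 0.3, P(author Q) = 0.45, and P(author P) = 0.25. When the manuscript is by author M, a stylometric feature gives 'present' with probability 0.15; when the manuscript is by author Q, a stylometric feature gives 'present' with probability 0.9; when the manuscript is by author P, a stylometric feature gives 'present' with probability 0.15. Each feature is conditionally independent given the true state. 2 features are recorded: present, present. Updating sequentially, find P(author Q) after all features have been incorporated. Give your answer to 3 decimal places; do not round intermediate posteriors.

0.967

After 'present': normaliser = 0.15·0.3000 + 0.9·0.4500 + 0.15·0.2500; P(author M) ≈ 0.0923, P(author Q) ≈ 0.8308, P(author P) ≈ 0.0769
After 'present': normaliser = 0.15·0.0923 + 0.9·0.8308 + 0.15·0.0769; P(author M) ≈ 0.0179, P(author Q) ≈ 0.9672, P(author P) ≈ 0.0149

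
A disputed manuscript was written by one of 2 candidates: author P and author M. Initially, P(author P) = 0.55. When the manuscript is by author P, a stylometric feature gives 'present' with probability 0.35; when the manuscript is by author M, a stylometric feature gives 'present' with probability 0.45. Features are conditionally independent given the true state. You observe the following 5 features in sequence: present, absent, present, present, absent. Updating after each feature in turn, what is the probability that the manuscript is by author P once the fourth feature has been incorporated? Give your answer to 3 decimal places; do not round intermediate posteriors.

0.405

After 'present': P(author P) = 0.35·0.5500 / (0.35·0.5500 + 0.45·0.4500) ≈ 0.4873
After 'absent': P(author P) = 0.65·0.4873 / (0.65·0.4873 + 0.55·0.5127) ≈ 0.5291
After 'present': P(author P) = 0.35·0.5291 / (0.35·0.5291 + 0.45·0.4709) ≈ 0.4663
After 'present': P(author P) = 0.35·0.4663 / (0.35·0.4663 + 0.45·0.5337) ≈ 0.4046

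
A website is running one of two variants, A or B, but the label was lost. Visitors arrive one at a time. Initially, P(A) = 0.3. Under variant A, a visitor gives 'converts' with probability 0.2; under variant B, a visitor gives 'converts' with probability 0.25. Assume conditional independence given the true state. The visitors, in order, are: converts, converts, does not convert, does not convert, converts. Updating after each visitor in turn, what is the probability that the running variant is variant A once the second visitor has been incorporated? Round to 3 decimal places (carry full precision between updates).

After 'converts': P(A) = 0.2·0.3000 / (0.2·0.3000 + 0.25·0.7000) ≈ 0.2553
After 'converts': P(A) = 0.2·0.2553 / (0.2·0.2553 + 0.25·0.7447) ≈ 0.2152

0.215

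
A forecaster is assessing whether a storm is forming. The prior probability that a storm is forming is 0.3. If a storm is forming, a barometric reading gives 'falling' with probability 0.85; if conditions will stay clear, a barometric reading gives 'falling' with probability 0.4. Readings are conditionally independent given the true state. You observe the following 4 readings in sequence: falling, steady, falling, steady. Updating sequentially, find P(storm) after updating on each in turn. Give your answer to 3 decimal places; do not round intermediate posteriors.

After 'falling': P(storm) = 0.85·0.3000 / (0.85·0.3000 + 0.4·0.7000) ≈ 0.4766
After 'steady': P(storm) = 0.15·0.4766 / (0.15·0.4766 + 0.6·0.5234) ≈ 0.1855
After 'falling': P(storm) = 0.85·0.1855 / (0.85·0.1855 + 0.4·0.8145) ≈ 0.3261
After 'steady': P(storm) = 0.15·0.3261 / (0.15·0.3261 + 0.6·0.6739) ≈ 0.1079

0.108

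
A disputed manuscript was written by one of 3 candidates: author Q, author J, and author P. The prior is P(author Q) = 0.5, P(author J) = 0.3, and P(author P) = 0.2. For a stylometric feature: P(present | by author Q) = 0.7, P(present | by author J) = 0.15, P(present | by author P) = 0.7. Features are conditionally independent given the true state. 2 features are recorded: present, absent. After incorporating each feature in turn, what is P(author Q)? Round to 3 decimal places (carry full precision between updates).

0.567

Each posterior becomes the prior for the next update.
After 'present': normaliser = 0.7·0.5000 + 0.15·0.3000 + 0.7·0.2000; P(author Q) ≈ 0.6542, P(author J) ≈ 0.0841, P(author P) ≈ 0.2617
After 'absent': normaliser = 0.3·0.6542 + 0.85·0.0841 + 0.3·0.2617; P(author Q) ≈ 0.5668, P(author J) ≈ 0.2065, P(author P) ≈ 0.2267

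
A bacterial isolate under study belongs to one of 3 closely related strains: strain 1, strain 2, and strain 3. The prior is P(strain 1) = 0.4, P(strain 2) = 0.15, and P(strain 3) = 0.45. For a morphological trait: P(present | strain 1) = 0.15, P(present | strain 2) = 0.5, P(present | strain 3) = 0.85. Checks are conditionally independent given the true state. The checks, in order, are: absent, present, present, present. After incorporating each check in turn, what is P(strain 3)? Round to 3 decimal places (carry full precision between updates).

0.798

After 'absent': normaliser = 0.85·0.4000 + 0.5·0.1500 + 0.15·0.4500; P(strain 1) ≈ 0.7047, P(strain 2) ≈ 0.1554, P(strain 3) ≈ 0.1399
After 'present': normaliser = 0.15·0.7047 + 0.5·0.1554 + 0.85·0.1399; P(strain 1) ≈ 0.3496, P(strain 2) ≈ 0.2571, P(strain 3) ≈ 0.3933
After 'present': normaliser = 0.15·0.3496 + 0.5·0.2571 + 0.85·0.3933; P(strain 1) ≈ 0.1018, P(strain 2) ≈ 0.2494, P(strain 3) ≈ 0.6488
After 'present': normaliser = 0.15·0.1018 + 0.5·0.2494 + 0.85·0.6488; P(strain 1) ≈ 0.0221, P(strain 2) ≈ 0.1804, P(strain 3) ≈ 0.7976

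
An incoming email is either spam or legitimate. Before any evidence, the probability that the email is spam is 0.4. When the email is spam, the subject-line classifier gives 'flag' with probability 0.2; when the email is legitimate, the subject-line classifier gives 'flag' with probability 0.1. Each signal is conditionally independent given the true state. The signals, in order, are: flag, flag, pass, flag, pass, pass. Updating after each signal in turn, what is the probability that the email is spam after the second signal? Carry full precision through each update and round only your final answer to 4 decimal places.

Each posterior becomes the prior for the next update.
After 'flag': P(spam) = 0.2·0.4000 / (0.2·0.4000 + 0.1·0.6000) ≈ 0.5714
After 'flag': P(spam) = 0.2·0.5714 / (0.2·0.5714 + 0.1·0.4286) ≈ 0.7273

0.7273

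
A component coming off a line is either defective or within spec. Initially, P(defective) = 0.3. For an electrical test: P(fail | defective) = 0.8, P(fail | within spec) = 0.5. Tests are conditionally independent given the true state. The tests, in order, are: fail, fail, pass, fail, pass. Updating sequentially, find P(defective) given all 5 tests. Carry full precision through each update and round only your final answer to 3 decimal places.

Each posterior becomes the prior for the next update.
After 'fail': P(defective) = 0.8·0.3000 / (0.8·0.3000 + 0.5·0.7000) ≈ 0.4068
After 'fail': P(defective) = 0.8·0.4068 / (0.8·0.4068 + 0.5·0.5932) ≈ 0.5232
After 'pass': P(defective) = 0.2·0.5232 / (0.2·0.5232 + 0.5·0.4768) ≈ 0.3050
After 'fail': P(defective) = 0.8·0.3050 / (0.8·0.3050 + 0.5·0.6950) ≈ 0.4125
After 'pass': P(defective) = 0.2·0.4125 / (0.2·0.4125 + 0.5·0.5875) ≈ 0.2193

0.219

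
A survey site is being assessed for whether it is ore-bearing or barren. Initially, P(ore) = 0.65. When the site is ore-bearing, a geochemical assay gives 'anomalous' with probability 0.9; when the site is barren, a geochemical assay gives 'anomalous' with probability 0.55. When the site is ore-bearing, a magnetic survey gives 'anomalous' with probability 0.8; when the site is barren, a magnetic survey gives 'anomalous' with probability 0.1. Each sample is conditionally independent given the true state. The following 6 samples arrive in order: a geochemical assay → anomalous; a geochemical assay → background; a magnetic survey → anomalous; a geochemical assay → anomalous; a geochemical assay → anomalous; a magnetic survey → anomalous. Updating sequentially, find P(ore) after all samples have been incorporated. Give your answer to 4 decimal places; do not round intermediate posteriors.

0.9914

After a geochemical assay='anomalous': P(ore) = 0.9·0.6500 / (0.9·0.6500 + 0.55·0.3500) ≈ 0.7524
After a geochemical assay='background': P(ore) = 0.1·0.7524 / (0.1·0.7524 + 0.45·0.2476) ≈ 0.4031
After a magnetic survey='anomalous': P(ore) = 0.8·0.4031 / (0.8·0.4031 + 0.1·0.5969) ≈ 0.8438
After a geochemical assay='anomalous': P(ore) = 0.9·0.8438 / (0.9·0.8438 + 0.55·0.1562) ≈ 0.8984
After a geochemical assay='anomalous': P(ore) = 0.9·0.8984 / (0.9·0.8984 + 0.55·0.1016) ≈ 0.9353
After a magnetic survey='anomalous': P(ore) = 0.8·0.9353 / (0.8·0.9353 + 0.1·0.0647) ≈ 0.9914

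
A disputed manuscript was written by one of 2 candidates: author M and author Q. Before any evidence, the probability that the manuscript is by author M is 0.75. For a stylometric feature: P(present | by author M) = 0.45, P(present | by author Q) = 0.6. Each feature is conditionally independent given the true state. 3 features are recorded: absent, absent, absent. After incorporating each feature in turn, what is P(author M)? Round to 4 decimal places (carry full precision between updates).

Apply Bayes' rule sequentially, carrying P(author M) forward.
After 'absent': P(author M) = 0.55·0.7500 / (0.55·0.7500 + 0.4·0.2500) ≈ 0.8049
After 'absent': P(author M) = 0.55·0.8049 / (0.55·0.8049 + 0.4·0.1951) ≈ 0.8501
After 'absent': P(author M) = 0.55·0.8501 / (0.55·0.8501 + 0.4·0.1499) ≈ 0.8863

0.8863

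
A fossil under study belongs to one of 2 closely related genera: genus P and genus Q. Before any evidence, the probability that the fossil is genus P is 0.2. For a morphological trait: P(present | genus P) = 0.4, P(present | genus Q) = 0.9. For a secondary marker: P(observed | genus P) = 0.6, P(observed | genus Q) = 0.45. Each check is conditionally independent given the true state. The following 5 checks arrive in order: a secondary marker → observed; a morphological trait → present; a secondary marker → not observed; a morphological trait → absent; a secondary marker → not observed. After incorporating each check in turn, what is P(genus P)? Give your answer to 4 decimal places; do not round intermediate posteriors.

After a secondary marker='observed': P(genus P) = 0.6·0.2000 / (0.6·0.2000 + 0.45·0.8000) ≈ 0.2500
After a morphological trait='present': P(genus P) = 0.4·0.2500 / (0.4·0.2500 + 0.9·0.7500) ≈ 0.1290
After a secondary marker='not observed': P(genus P) = 0.4·0.1290 / (0.4·0.1290 + 0.55·0.8710) ≈ 0.0973
After a morphological trait='absent': P(genus P) = 0.6·0.0973 / (0.6·0.0973 + 0.1·0.9027) ≈ 0.3926
After a secondary marker='not observed': P(genus P) = 0.4·0.3926 / (0.4·0.3926 + 0.55·0.6074) ≈ 0.3198

0.3198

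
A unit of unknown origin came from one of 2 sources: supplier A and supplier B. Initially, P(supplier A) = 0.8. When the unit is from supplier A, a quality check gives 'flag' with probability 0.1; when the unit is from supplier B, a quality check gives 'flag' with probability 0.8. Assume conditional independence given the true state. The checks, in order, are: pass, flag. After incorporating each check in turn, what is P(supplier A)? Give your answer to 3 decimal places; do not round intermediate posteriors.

After 'pass': P(supplier A) = 0.9·0.8000 / (0.9·0.8000 + 0.2·0.2000) ≈ 0.9474
After 'flag': P(supplier A) = 0.1·0.9474 / (0.1·0.9474 + 0.8·0.0526) ≈ 0.6923

0.692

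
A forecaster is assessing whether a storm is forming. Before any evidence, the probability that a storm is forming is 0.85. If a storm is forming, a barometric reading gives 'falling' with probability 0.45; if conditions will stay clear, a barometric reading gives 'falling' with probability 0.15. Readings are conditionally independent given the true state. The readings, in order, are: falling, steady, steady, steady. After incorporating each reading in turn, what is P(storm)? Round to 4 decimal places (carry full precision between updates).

0.8216

After 'falling': P(storm) = 0.45·0.8500 / (0.45·0.8500 + 0.15·0.1500) ≈ 0.9444
After 'steady': P(storm) = 0.55·0.9444 / (0.55·0.9444 + 0.85·0.0556) ≈ 0.9167
After 'steady': P(storm) = 0.55·0.9167 / (0.55·0.9167 + 0.85·0.0833) ≈ 0.8768
After 'steady': P(storm) = 0.55·0.8768 / (0.55·0.8768 + 0.85·0.1232) ≈ 0.8216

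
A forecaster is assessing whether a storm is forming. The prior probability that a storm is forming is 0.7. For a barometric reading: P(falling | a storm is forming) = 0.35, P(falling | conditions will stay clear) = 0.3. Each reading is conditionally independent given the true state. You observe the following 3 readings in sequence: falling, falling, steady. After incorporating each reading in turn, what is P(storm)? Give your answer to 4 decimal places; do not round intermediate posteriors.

0.7468

After 'falling': P(storm) = 0.35·0.7000 / (0.35·0.7000 + 0.3·0.3000) ≈ 0.7313
After 'falling': P(storm) = 0.35·0.7313 / (0.35·0.7313 + 0.3·0.2687) ≈ 0.7605
After 'steady': P(storm) = 0.65·0.7605 / (0.65·0.7605 + 0.7·0.2395) ≈ 0.7468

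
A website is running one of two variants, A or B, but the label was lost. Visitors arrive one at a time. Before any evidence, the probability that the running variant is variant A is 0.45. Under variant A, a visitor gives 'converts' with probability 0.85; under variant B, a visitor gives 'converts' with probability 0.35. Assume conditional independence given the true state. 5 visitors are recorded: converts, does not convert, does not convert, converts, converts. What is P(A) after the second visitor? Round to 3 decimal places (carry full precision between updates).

Apply Bayes' rule sequentially, carrying P(A) forward.
After 'converts': P(A) = 0.85·0.4500 / (0.85·0.4500 + 0.35·0.5500) ≈ 0.6652
After 'does not convert': P(A) = 0.15·0.6652 / (0.15·0.6652 + 0.65·0.3348) ≈ 0.3144

0.314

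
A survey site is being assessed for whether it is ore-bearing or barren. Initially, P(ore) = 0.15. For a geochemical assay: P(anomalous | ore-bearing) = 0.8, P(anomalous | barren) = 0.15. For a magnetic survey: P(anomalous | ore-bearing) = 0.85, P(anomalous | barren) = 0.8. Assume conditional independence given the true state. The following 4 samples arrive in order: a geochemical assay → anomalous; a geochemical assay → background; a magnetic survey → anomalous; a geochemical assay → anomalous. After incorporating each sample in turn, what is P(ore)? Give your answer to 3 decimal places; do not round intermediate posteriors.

0.557

Each posterior becomes the prior for the next update.
After a geochemical assay='anomalous': P(ore) = 0.8·0.1500 / (0.8·0.1500 + 0.15·0.8500) ≈ 0.4848
After a geochemical assay='background': P(ore) = 0.2·0.4848 / (0.2·0.4848 + 0.85·0.5152) ≈ 0.1813
After a magnetic survey='anomalous': P(ore) = 0.85·0.1813 / (0.85·0.1813 + 0.8·0.8187) ≈ 0.1905
After a geochemical assay='anomalous': P(ore) = 0.8·0.1905 / (0.8·0.1905 + 0.15·0.8095) ≈ 0.5565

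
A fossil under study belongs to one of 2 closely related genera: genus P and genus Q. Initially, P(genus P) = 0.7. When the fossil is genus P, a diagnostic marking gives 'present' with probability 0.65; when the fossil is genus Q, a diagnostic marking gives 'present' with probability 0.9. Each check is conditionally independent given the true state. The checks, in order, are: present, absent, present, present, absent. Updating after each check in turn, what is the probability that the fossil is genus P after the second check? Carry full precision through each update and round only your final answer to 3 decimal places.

After 'present': P(genus P) = 0.65·0.7000 / (0.65·0.7000 + 0.9·0.3000) ≈ 0.6276
After 'absent': P(genus P) = 0.35·0.6276 / (0.35·0.6276 + 0.1·0.3724) ≈ 0.8550

0.855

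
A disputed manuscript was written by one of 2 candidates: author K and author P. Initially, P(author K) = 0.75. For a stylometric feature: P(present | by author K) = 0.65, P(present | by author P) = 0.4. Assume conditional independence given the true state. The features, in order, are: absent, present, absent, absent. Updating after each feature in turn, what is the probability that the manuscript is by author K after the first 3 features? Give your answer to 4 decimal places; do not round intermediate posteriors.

Apply Bayes' rule sequentially, carrying P(author K) forward.
After 'absent': P(author K) = 0.35·0.7500 / (0.35·0.7500 + 0.6·0.2500) ≈ 0.6364
After 'present': P(author K) = 0.65·0.6364 / (0.65·0.6364 + 0.4·0.3636) ≈ 0.7398
After 'absent': P(author K) = 0.35·0.7398 / (0.35·0.7398 + 0.6·0.2602) ≈ 0.6239

0.6239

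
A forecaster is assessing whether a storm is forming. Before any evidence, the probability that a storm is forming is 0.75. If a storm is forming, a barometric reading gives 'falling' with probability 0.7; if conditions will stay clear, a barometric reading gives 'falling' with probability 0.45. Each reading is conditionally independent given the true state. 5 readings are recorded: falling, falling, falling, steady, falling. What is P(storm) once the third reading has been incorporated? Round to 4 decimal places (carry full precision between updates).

0.9186

Each posterior becomes the prior for the next update.
After 'falling': P(storm) = 0.7·0.7500 / (0.7·0.7500 + 0.45·0.2500) ≈ 0.8235
After 'falling': P(storm) = 0.7·0.8235 / (0.7·0.8235 + 0.45·0.1765) ≈ 0.8789
After 'falling': P(storm) = 0.7·0.8789 / (0.7·0.8789 + 0.45·0.1211) ≈ 0.9186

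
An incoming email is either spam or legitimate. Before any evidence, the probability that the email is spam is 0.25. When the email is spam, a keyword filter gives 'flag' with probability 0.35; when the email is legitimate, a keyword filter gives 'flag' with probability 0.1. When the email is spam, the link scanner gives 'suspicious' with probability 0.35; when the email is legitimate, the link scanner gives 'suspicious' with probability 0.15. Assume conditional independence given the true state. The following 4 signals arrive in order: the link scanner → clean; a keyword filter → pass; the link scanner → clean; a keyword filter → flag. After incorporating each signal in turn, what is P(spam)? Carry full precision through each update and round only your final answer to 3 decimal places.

After the link scanner='clean': P(spam) = 0.65·0.2500 / (0.65·0.2500 + 0.85·0.7500) ≈ 0.2031
After a keyword filter='pass': P(spam) = 0.65·0.2031 / (0.65·0.2031 + 0.9·0.7969) ≈ 0.1555
After the link scanner='clean': P(spam) = 0.65·0.1555 / (0.65·0.1555 + 0.85·0.8445) ≈ 0.1234
After a keyword filter='flag': P(spam) = 0.35·0.1234 / (0.35·0.1234 + 0.1·0.8766) ≈ 0.3301

0.330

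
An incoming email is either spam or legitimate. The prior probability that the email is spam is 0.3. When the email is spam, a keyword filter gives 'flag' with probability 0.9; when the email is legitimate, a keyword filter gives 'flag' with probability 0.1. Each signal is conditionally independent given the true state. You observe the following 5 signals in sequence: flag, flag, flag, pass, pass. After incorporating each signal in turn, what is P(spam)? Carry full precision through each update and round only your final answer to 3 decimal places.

0.794

After 'flag': P(spam) = 0.9·0.3000 / (0.9·0.3000 + 0.1·0.7000) ≈ 0.7941
After 'flag': P(spam) = 0.9·0.7941 / (0.9·0.7941 + 0.1·0.2059) ≈ 0.9720
After 'flag': P(spam) = 0.9·0.9720 / (0.9·0.9720 + 0.1·0.0280) ≈ 0.9968
After 'pass': P(spam) = 0.1·0.9968 / (0.1·0.9968 + 0.9·0.0032) ≈ 0.9720
After 'pass': P(spam) = 0.1·0.9720 / (0.1·0.9720 + 0.9·0.0280) ≈ 0.7941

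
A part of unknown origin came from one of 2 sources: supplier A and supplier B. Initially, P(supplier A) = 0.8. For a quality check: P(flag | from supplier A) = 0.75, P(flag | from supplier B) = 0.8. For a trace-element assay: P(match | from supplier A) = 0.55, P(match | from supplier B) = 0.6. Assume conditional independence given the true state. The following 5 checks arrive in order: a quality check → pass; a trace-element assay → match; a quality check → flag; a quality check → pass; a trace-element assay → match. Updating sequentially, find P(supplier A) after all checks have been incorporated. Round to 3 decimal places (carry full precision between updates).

After a quality check='pass': P(supplier A) = 0.25·0.8000 / (0.25·0.8000 + 0.2·0.2000) ≈ 0.8333
After a trace-element assay='match': P(supplier A) = 0.55·0.8333 / (0.55·0.8333 + 0.6·0.1667) ≈ 0.8209
After a quality check='flag': P(supplier A) = 0.75·0.8209 / (0.75·0.8209 + 0.8·0.1791) ≈ 0.8112
After a quality check='pass': P(supplier A) = 0.25·0.8112 / (0.25·0.8112 + 0.2·0.1888) ≈ 0.8430
After a trace-element assay='match': P(supplier A) = 0.55·0.8430 / (0.55·0.8430 + 0.6·0.1570) ≈ 0.8312

0.831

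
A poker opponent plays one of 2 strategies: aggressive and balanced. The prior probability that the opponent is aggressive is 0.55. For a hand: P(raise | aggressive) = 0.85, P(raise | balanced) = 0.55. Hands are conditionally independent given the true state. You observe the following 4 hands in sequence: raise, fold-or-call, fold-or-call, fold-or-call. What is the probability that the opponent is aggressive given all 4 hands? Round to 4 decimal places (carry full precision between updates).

Apply Bayes' rule sequentially, carrying P(aggressive) forward.
After 'raise': P(aggressive) = 0.85·0.5500 / (0.85·0.5500 + 0.55·0.4500) ≈ 0.6538
After 'fold-or-call': P(aggressive) = 0.15·0.6538 / (0.15·0.6538 + 0.45·0.3462) ≈ 0.3864
After 'fold-or-call': P(aggressive) = 0.15·0.3864 / (0.15·0.3864 + 0.45·0.6136) ≈ 0.1735
After 'fold-or-call': P(aggressive) = 0.15·0.1735 / (0.15·0.1735 + 0.45·0.8265) ≈ 0.0654

0.0654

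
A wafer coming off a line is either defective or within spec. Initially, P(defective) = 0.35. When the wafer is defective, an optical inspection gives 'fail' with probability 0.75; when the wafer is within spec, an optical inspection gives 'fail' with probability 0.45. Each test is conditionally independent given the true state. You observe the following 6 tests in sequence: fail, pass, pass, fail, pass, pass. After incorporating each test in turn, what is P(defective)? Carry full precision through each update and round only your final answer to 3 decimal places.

After 'fail': P(defective) = 0.75·0.3500 / (0.75·0.3500 + 0.45·0.6500) ≈ 0.4730
After 'pass': P(defective) = 0.25·0.4730 / (0.25·0.4730 + 0.55·0.5270) ≈ 0.2897
After 'pass': P(defective) = 0.25·0.2897 / (0.25·0.2897 + 0.55·0.7103) ≈ 0.1564
After 'fail': P(defective) = 0.75·0.1564 / (0.75·0.1564 + 0.45·0.8436) ≈ 0.2361
After 'pass': P(defective) = 0.25·0.2361 / (0.25·0.2361 + 0.55·0.7639) ≈ 0.1232
After 'pass': P(defective) = 0.25·0.1232 / (0.25·0.1232 + 0.55·0.8768) ≈ 0.0600

0.060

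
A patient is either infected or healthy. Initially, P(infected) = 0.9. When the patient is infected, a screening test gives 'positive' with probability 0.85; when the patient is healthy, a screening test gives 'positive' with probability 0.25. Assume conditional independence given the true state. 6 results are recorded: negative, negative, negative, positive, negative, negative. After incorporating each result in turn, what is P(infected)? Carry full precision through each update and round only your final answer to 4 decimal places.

After 'negative': P(infected) = 0.15·0.9000 / (0.15·0.9000 + 0.75·0.1000) ≈ 0.6429
After 'negative': P(infected) = 0.15·0.6429 / (0.15·0.6429 + 0.75·0.3571) ≈ 0.2647
After 'negative': P(infected) = 0.15·0.2647 / (0.15·0.2647 + 0.75·0.7353) ≈ 0.0672
After 'positive': P(infected) = 0.85·0.0672 / (0.85·0.0672 + 0.25·0.9328) ≈ 0.1967
After 'negative': P(infected) = 0.15·0.1967 / (0.15·0.1967 + 0.75·0.8033) ≈ 0.0467
After 'negative': P(infected) = 0.15·0.0467 / (0.15·0.0467 + 0.75·0.9533) ≈ 0.0097

0.0097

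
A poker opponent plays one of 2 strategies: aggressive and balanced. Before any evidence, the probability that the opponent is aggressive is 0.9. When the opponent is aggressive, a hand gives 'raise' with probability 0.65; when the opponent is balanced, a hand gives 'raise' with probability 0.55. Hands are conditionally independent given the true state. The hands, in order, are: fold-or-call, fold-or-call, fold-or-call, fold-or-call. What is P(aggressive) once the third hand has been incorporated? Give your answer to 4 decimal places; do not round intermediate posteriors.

0.8090

Apply Bayes' rule sequentially, carrying P(aggressive) forward.
After 'fold-or-call': P(aggressive) = 0.35·0.9000 / (0.35·0.9000 + 0.45·0.1000) ≈ 0.8750
After 'fold-or-call': P(aggressive) = 0.35·0.8750 / (0.35·0.8750 + 0.45·0.1250) ≈ 0.8448
After 'fold-or-call': P(aggressive) = 0.35·0.8448 / (0.35·0.8448 + 0.45·0.1552) ≈ 0.8090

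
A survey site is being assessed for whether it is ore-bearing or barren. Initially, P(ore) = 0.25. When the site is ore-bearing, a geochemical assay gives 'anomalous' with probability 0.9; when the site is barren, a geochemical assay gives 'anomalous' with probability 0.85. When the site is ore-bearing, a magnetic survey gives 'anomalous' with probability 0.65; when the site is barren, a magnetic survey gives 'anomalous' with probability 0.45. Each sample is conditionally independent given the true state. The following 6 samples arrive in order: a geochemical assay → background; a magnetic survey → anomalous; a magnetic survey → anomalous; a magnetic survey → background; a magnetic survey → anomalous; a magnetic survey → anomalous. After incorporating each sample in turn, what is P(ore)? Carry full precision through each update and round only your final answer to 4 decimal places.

After a geochemical assay='background': P(ore) = 0.1·0.2500 / (0.1·0.2500 + 0.15·0.7500) ≈ 0.1818
After a magnetic survey='anomalous': P(ore) = 0.65·0.1818 / (0.65·0.1818 + 0.45·0.8182) ≈ 0.2430
After a magnetic survey='anomalous': P(ore) = 0.65·0.2430 / (0.65·0.2430 + 0.45·0.7570) ≈ 0.3168
After a magnetic survey='background': P(ore) = 0.35·0.3168 / (0.35·0.3168 + 0.55·0.6832) ≈ 0.2278
After a magnetic survey='anomalous': P(ore) = 0.65·0.2278 / (0.65·0.2278 + 0.45·0.7722) ≈ 0.2988
After a magnetic survey='anomalous': P(ore) = 0.65·0.2988 / (0.65·0.2988 + 0.45·0.7012) ≈ 0.3810

0.3810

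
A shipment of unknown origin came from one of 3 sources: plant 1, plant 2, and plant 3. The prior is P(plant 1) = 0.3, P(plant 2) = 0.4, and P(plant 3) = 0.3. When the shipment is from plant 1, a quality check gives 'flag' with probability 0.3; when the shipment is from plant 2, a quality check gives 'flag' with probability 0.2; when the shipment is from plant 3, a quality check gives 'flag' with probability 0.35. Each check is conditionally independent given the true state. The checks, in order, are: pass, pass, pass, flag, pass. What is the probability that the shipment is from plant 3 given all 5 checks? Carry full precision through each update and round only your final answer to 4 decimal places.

0.2563

Apply Bayes' rule sequentially, carrying P(plant 3) forward.
After 'pass': normaliser = 0.7·0.3000 + 0.8·0.4000 + 0.65·0.3000; P(plant 1) ≈ 0.2897, P(plant 2) ≈ 0.4414, P(plant 3) ≈ 0.2690
After 'pass': normaliser = 0.7·0.2897 + 0.8·0.4414 + 0.65·0.2690; P(plant 1) ≈ 0.2775, P(plant 2) ≈ 0.4832, P(plant 3) ≈ 0.2393
After 'pass': normaliser = 0.7·0.2775 + 0.8·0.4832 + 0.65·0.2393; P(plant 1) ≈ 0.2638, P(plant 2) ≈ 0.5250, P(plant 3) ≈ 0.2112
After 'flag': normaliser = 0.3·0.2638 + 0.2·0.5250 + 0.35·0.2112; P(plant 1) ≈ 0.3067, P(plant 2) ≈ 0.4069, P(plant 3) ≈ 0.2864
After 'pass': normaliser = 0.7·0.3067 + 0.8·0.4069 + 0.65·0.2864; P(plant 1) ≈ 0.2955, P(plant 2) ≈ 0.4481, P(plant 3) ≈ 0.2563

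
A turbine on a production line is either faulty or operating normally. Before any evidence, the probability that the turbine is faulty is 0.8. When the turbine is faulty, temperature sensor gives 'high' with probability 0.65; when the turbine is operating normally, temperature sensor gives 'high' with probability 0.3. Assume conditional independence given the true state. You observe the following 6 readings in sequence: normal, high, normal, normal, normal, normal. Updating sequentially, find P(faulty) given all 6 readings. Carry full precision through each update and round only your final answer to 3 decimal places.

0.213

After 'normal': P(faulty) = 0.35·0.8000 / (0.35·0.8000 + 0.7·0.2000) ≈ 0.6667
After 'high': P(faulty) = 0.65·0.6667 / (0.65·0.6667 + 0.3·0.3333) ≈ 0.8125
After 'normal': P(faulty) = 0.35·0.8125 / (0.35·0.8125 + 0.7·0.1875) ≈ 0.6842
After 'normal': P(faulty) = 0.35·0.6842 / (0.35·0.6842 + 0.7·0.3158) ≈ 0.5200
After 'normal': P(faulty) = 0.35·0.5200 / (0.35·0.5200 + 0.7·0.4800) ≈ 0.3514
After 'normal': P(faulty) = 0.35·0.3514 / (0.35·0.3514 + 0.7·0.6486) ≈ 0.2131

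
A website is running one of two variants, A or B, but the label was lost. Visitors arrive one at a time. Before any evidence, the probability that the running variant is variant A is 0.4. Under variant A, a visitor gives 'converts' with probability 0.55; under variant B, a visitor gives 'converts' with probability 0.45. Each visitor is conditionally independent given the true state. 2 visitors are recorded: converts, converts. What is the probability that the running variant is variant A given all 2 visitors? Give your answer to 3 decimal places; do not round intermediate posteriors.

0.499

After 'converts': P(A) = 0.55·0.4000 / (0.55·0.4000 + 0.45·0.6000) ≈ 0.4490
After 'converts': P(A) = 0.55·0.4490 / (0.55·0.4490 + 0.45·0.5510) ≈ 0.4990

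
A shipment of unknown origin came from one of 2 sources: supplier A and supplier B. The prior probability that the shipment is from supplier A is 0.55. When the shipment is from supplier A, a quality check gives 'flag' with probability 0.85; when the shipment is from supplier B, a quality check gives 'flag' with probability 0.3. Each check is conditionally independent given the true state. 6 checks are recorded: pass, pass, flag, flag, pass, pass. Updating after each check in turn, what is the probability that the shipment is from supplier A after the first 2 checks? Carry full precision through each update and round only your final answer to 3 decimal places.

After 'pass': P(supplier A) = 0.15·0.5500 / (0.15·0.5500 + 0.7·0.4500) ≈ 0.2075
After 'pass': P(supplier A) = 0.15·0.2075 / (0.15·0.2075 + 0.7·0.7925) ≈ 0.0531

0.053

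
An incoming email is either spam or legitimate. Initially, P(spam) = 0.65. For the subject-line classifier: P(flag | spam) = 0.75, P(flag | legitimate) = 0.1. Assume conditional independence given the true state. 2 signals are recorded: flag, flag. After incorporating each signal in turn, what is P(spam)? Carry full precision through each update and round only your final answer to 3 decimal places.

Each posterior becomes the prior for the next update.
After 'flag': P(spam) = 0.75·0.6500 / (0.75·0.6500 + 0.1·0.3500) ≈ 0.9330
After 'flag': P(spam) = 0.75·0.9330 / (0.75·0.9330 + 0.1·0.0670) ≈ 0.9905

0.991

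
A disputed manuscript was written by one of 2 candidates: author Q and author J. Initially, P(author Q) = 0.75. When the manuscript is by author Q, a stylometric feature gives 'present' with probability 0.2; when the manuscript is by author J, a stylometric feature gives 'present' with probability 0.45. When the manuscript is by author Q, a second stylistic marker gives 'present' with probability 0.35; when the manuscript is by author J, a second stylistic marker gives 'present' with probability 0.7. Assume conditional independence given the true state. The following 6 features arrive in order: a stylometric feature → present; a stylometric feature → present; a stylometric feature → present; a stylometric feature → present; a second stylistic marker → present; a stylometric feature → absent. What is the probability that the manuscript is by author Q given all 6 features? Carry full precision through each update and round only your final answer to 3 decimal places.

After a stylometric feature='present': P(author Q) = 0.2·0.7500 / (0.2·0.7500 + 0.45·0.2500) ≈ 0.5714
After a stylometric feature='present': P(author Q) = 0.2·0.5714 / (0.2·0.5714 + 0.45·0.4286) ≈ 0.3721
After a stylometric feature='present': P(author Q) = 0.2·0.3721 / (0.2·0.3721 + 0.45·0.6279) ≈ 0.2085
After a stylometric feature='present': P(author Q) = 0.2·0.2085 / (0.2·0.2085 + 0.45·0.7915) ≈ 0.1048
After a second stylistic marker='present': P(author Q) = 0.35·0.1048 / (0.35·0.1048 + 0.7·0.8952) ≈ 0.0553
After a stylometric feature='absent': P(author Q) = 0.8·0.0553 / (0.8·0.0553 + 0.55·0.9447) ≈ 0.0785

0.078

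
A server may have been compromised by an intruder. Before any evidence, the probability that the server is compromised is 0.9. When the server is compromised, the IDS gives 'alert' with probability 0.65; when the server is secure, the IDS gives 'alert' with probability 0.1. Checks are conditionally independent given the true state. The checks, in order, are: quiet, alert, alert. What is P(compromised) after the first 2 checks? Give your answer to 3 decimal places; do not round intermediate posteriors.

0.958

After 'quiet': P(compromised) = 0.35·0.9000 / (0.35·0.9000 + 0.9·0.1000) ≈ 0.7778
After 'alert': P(compromised) = 0.65·0.7778 / (0.65·0.7778 + 0.1·0.2222) ≈ 0.9579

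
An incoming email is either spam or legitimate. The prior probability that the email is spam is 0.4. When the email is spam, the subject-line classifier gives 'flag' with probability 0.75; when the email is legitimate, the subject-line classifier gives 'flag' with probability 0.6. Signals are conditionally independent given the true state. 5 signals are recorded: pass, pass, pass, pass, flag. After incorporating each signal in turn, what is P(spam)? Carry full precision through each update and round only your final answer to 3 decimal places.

0.113

After 'pass': P(spam) = 0.25·0.4000 / (0.25·0.4000 + 0.4·0.6000) ≈ 0.2941
After 'pass': P(spam) = 0.25·0.2941 / (0.25·0.2941 + 0.4·0.7059) ≈ 0.2066
After 'pass': P(spam) = 0.25·0.2066 / (0.25·0.2066 + 0.4·0.7934) ≈ 0.1400
After 'pass': P(spam) = 0.25·0.1400 / (0.25·0.1400 + 0.4·0.8600) ≈ 0.0923
After 'flag': P(spam) = 0.75·0.0923 / (0.75·0.0923 + 0.6·0.9077) ≈ 0.1128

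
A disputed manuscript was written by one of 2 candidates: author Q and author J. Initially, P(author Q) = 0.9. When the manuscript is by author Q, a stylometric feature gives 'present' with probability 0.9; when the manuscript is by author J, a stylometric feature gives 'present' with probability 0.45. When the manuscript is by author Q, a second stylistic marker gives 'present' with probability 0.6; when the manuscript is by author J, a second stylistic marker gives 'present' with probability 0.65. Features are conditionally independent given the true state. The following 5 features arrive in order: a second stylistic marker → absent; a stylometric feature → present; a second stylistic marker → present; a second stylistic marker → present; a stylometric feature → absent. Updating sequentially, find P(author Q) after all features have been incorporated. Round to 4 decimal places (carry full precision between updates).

After a second stylistic marker='absent': P(author Q) = 0.4·0.9000 / (0.4·0.9000 + 0.35·0.1000) ≈ 0.9114
After a stylometric feature='present': P(author Q) = 0.9·0.9114 / (0.9·0.9114 + 0.45·0.0886) ≈ 0.9536
After a second stylistic marker='present': P(author Q) = 0.6·0.9536 / (0.6·0.9536 + 0.65·0.0464) ≈ 0.9500
After a second stylistic marker='present': P(author Q) = 0.6·0.9500 / (0.6·0.9500 + 0.65·0.0500) ≈ 0.9460
After a stylometric feature='absent': P(author Q) = 0.1·0.9460 / (0.1·0.9460 + 0.55·0.0540) ≈ 0.7612

0.7612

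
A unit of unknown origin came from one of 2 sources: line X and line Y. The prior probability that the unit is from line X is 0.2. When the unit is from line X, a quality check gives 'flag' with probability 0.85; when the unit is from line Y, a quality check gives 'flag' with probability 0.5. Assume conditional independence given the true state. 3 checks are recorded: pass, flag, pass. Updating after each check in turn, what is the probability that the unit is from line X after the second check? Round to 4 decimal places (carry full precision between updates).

0.1131

Apply Bayes' rule sequentially, carrying P(line X) forward.
After 'pass': P(line X) = 0.15·0.2000 / (0.15·0.2000 + 0.5·0.8000) ≈ 0.0698
After 'flag': P(line X) = 0.85·0.0698 / (0.85·0.0698 + 0.5·0.9302) ≈ 0.1131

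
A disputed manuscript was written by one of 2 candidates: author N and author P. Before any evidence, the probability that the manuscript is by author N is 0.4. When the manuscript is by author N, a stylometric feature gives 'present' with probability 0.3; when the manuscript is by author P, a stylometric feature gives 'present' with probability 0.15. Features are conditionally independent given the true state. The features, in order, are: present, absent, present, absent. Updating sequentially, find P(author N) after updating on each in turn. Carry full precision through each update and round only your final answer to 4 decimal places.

0.6439

After 'present': P(author N) = 0.3·0.4000 / (0.3·0.4000 + 0.15·0.6000) ≈ 0.5714
After 'absent': P(author N) = 0.7·0.5714 / (0.7·0.5714 + 0.85·0.4286) ≈ 0.5234
After 'present': P(author N) = 0.3·0.5234 / (0.3·0.5234 + 0.15·0.4766) ≈ 0.6871
After 'absent': P(author N) = 0.7·0.6871 / (0.7·0.6871 + 0.85·0.3129) ≈ 0.6439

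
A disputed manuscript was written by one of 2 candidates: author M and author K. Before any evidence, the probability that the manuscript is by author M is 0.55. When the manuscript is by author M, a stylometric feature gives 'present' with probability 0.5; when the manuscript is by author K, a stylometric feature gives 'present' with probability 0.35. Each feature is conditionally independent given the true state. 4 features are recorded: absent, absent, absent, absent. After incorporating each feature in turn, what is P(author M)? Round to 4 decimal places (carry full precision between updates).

After 'absent': P(author M) = 0.5·0.5500 / (0.5·0.5500 + 0.65·0.4500) ≈ 0.4846
After 'absent': P(author M) = 0.5·0.4846 / (0.5·0.4846 + 0.65·0.5154) ≈ 0.4197
After 'absent': P(author M) = 0.5·0.4197 / (0.5·0.4197 + 0.65·0.5803) ≈ 0.3575
After 'absent': P(author M) = 0.5·0.3575 / (0.5·0.3575 + 0.65·0.6425) ≈ 0.2997

0.2997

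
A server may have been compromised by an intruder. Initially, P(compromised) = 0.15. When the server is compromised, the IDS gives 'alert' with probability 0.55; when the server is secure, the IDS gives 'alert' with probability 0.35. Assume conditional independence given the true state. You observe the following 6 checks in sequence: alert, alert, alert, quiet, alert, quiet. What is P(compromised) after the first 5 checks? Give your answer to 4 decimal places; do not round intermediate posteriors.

0.4269

Apply Bayes' rule sequentially, carrying P(compromised) forward.
After 'alert': P(compromised) = 0.55·0.1500 / (0.55·0.1500 + 0.35·0.8500) ≈ 0.2171
After 'alert': P(compromised) = 0.55·0.2171 / (0.55·0.2171 + 0.35·0.7829) ≈ 0.3035
After 'alert': P(compromised) = 0.55·0.3035 / (0.55·0.3035 + 0.35·0.6965) ≈ 0.4065
After 'quiet': P(compromised) = 0.45·0.4065 / (0.45·0.4065 + 0.65·0.5935) ≈ 0.3216
After 'alert': P(compromised) = 0.55·0.3216 / (0.55·0.3216 + 0.35·0.6784) ≈ 0.4269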